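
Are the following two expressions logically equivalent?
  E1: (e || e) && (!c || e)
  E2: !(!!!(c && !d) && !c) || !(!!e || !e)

E1: (e || e) && (!c || e)
    = e || e && !c   — distribution
    = e   — absorption
E2: !(!!!(c && !d) && !c) || !(!!e || !e)
    = !(!!!(c && !d) && !c) || !e && e   — De Morgan
    = !(!(c && !d) && !c) || !e && e   — double negation
    = c && !d || c || !e && e   — De Morgan
    = c && !d || c   — complement / identity
    = c   — absorption
These differ: at c=1, d=0, e=0, E1 = 0 but E2 = 1.

No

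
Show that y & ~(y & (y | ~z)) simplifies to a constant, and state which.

y & ~(y & (y | ~z))
= y & ~y   (absorption)
= 0   (complement)

0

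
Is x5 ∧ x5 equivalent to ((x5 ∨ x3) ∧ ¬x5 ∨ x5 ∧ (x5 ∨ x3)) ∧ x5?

E1: x5 ∧ x5
    = x5
E2: ((x5 ∨ x3) ∧ ¬x5 ∨ x5 ∧ (x5 ∨ x3)) ∧ x5
    = (x5 ∨ x3) ∧ x5
    = x5
Both reduce to x5, so they are equivalent.

Yes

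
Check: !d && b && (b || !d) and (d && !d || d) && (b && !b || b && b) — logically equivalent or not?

E1: !d && b && (b || !d)
    = !d && b   — absorption
E2: (d && !d || d) && (b && !b || b && b)
    = d && (b && !b || b && b)   — complement / identity
    = d && b   — distribution
These differ: at b=1, d=0, E1 = 1 but E2 = 0.

No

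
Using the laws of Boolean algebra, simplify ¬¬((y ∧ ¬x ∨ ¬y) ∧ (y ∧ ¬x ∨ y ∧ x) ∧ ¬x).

y ∧ ¬x

¬¬((y ∧ ¬x ∨ ¬y) ∧ (y ∧ ¬x ∨ y ∧ x) ∧ ¬x)
= ¬¬((y ∧ ¬x ∨ ¬y) ∧ y ∧ ¬x)   — distribution
= ¬¬(y ∧ ¬x)   — absorption
= y ∧ ¬x   — double negation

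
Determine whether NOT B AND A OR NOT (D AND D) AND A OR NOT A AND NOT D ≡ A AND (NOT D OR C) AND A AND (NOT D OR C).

E1: NOT B AND A OR NOT (D AND D) AND A OR NOT A AND NOT D
    = NOT B AND A OR NOT D AND A OR NOT A AND NOT D   [idempotence]
    = NOT B AND A OR NOT D   [distribution]
E2: A AND (NOT D OR C) AND A AND (NOT D OR C)
    = A AND (NOT D OR C)   [idempotence]
These differ: at A=0, B=0, C=1, D=0, E1 = 1 but E2 = 0.

No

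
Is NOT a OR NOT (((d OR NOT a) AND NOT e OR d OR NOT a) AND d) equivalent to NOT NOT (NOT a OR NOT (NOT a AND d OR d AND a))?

E1: NOT a OR NOT (((d OR NOT a) AND NOT e OR d OR NOT a) AND d)
    = NOT a OR NOT ((d OR NOT a) AND d)   (absorption)
    = NOT a OR NOT d   (absorption)
E2: NOT NOT (NOT a OR NOT (NOT a AND d OR d AND a))
    = NOT a OR NOT (NOT a AND d OR d AND a)   (double negation)
    = NOT a OR NOT d   (distribution)
Both reduce to NOT a OR NOT d, so they are equivalent.

Yes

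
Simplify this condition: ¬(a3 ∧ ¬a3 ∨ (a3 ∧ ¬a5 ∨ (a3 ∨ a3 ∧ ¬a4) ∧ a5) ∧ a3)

¬(a3 ∧ ¬a3 ∨ (a3 ∧ ¬a5 ∨ (a3 ∨ a3 ∧ ¬a4) ∧ a5) ∧ a3)
= ¬(a3 ∧ ¬a3 ∨ (a3 ∧ ¬a5 ∨ a3 ∧ a5) ∧ a3)   — absorption
= ¬(a3 ∧ ¬a3 ∨ a3 ∧ a3)   — distribution
= ¬a3   — distribution

¬a3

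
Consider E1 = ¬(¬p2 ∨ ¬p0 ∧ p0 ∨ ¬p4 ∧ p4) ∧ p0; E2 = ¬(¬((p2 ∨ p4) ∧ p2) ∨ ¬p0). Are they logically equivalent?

E1: ¬(¬p2 ∨ ¬p0 ∧ p0 ∨ ¬p4 ∧ p4) ∧ p0
    = ¬(¬p2 ∨ ¬p0 ∧ p0) ∧ p0   [complement / identity]
    = ¬¬p2 ∧ p0   [complement / identity]
    = p2 ∧ p0   [double negation]
E2: ¬(¬((p2 ∨ p4) ∧ p2) ∨ ¬p0)
    = ¬(¬p2 ∨ ¬p0)   [absorption]
    = p2 ∧ p0   [De Morgan]
Both reduce to p2 ∧ p0, so they are equivalent.

Yes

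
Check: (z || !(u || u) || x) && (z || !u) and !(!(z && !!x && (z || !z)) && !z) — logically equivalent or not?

E1: (z || !(u || u) || x) && (z || !u)
    = (z || !u || x) && (z || !u)   — idempotence
    = z || !u   — absorption
E2: !(!(z && !!x && (z || !z)) && !z)
    = !(!(z && !!x) && !z)   — complement / identity
    = !(!(z && x) && !z)   — double negation
    = z && x || z   — De Morgan
    = z   — absorption
These differ: at u=0, x=0, z=0, E1 = 1 but E2 = 0.

No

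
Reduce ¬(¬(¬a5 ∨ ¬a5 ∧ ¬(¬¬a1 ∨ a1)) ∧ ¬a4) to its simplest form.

¬a5 ∨ a4

¬(¬(¬a5 ∨ ¬a5 ∧ ¬(¬¬a1 ∨ a1)) ∧ ¬a4)
= ¬(¬(¬a5 ∨ ¬a5 ∧ ¬(a1 ∨ a1)) ∧ ¬a4)   (double negation)
= ¬(¬(¬a5 ∨ ¬a5 ∧ ¬a1) ∧ ¬a4)   (idempotence)
= ¬(¬¬a5 ∧ ¬a4)   (absorption)
= ¬a5 ∨ a4   (De Morgan)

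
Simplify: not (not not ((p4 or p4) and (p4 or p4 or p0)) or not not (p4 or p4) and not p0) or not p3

not (not not ((p4 or p4) and (p4 or p4 or p0)) or not not (p4 or p4) and not p0) or not p3
= not (not not (p4 or p4) or not not (p4 or p4) and not p0) or not p3   (absorption)
= not not not (p4 or p4) or not p3   (absorption)
= not (p4 or p4) or not p3   (double negation)
= not p4 or not p3   (idempotence)

not p4 or not p3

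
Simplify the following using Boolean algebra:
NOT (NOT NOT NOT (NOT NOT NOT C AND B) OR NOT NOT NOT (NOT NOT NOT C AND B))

NOT (NOT NOT NOT (NOT NOT NOT C AND B) OR NOT NOT NOT (NOT NOT NOT C AND B))
= NOT NOT NOT NOT (NOT NOT NOT C AND B)   — idempotence
= NOT NOT (NOT NOT NOT C AND B)   — double negation
= NOT NOT (NOT C AND B)   — double negation
= NOT C AND B   — double negation

NOT C AND B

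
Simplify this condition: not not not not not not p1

not not not not not not p1
= not not not not p1
= not not p1
= p1

p1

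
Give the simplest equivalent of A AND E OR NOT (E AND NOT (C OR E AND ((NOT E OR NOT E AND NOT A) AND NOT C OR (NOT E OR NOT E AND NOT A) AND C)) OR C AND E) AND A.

A

A AND E OR NOT (E AND NOT (C OR E AND ((NOT E OR NOT E AND NOT A) AND NOT C OR (NOT E OR NOT E AND NOT A) AND C)) OR C AND E) AND A
= A AND E OR NOT (E AND NOT (C OR E AND (NOT E OR NOT E AND NOT A)) OR C AND E) AND A   [distribution]
= A AND E OR NOT (E AND NOT (C OR E AND NOT E) OR C AND E) AND A   [absorption]
= A AND E OR NOT (E AND NOT C OR C AND E) AND A   [complement / identity]
= A AND E OR NOT E AND A   [distribution]
= A   [distribution]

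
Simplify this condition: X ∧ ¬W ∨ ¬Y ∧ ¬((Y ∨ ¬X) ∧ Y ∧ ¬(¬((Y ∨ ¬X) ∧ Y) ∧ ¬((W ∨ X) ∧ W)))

X ∧ ¬W ∨ ¬Y ∧ ¬((Y ∨ ¬X) ∧ Y ∧ ¬(¬((Y ∨ ¬X) ∧ Y) ∧ ¬((W ∨ X) ∧ W)))
= X ∧ ¬W ∨ ¬Y ∧ ¬((Y ∨ ¬X) ∧ Y ∧ ¬(¬((Y ∨ ¬X) ∧ Y) ∧ ¬W))   (absorption)
= X ∧ ¬W ∨ ¬Y ∧ ¬((Y ∨ ¬X) ∧ Y ∧ ((Y ∨ ¬X) ∧ Y ∨ W))   (De Morgan)
= X ∧ ¬W ∨ ¬Y ∧ ¬((Y ∨ ¬X) ∧ Y)   (absorption)
= X ∧ ¬W ∨ ¬Y ∧ ¬Y   (absorption)
= X ∧ ¬W ∨ ¬Y   (idempotence)

X ∧ ¬W ∨ ¬Y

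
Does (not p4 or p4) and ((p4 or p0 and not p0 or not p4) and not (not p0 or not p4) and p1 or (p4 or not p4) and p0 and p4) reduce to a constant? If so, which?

no

(not p4 or p4) and ((p4 or p0 and not p0 or not p4) and not (not p0 or not p4) and p1 or (p4 or not p4) and p0 and p4)
= (not p4 or p4) and ((p4 or not p4) and not (not p0 or not p4) and p1 or (p4 or not p4) and p0 and p4)   [complement / identity]
= (not p4 or p4) and ((p4 or not p4) and p0 and p4 and p1 or (p4 or not p4) and p0 and p4)   [De Morgan]
= (not p4 or p4) and (p4 or not p4) and p0 and p4   [absorption]
= (not p4 or p4) and p0 and p4   [complement / identity]
= p0 and p4   [complement / identity]
This depends on p0, p4, so it is not a constant.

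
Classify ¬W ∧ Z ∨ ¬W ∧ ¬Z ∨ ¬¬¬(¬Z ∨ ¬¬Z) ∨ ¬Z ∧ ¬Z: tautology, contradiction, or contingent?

contingent

¬W ∧ Z ∨ ¬W ∧ ¬Z ∨ ¬¬¬(¬Z ∨ ¬¬Z) ∨ ¬Z ∧ ¬Z
= ¬W ∧ Z ∨ ¬W ∧ ¬Z ∨ ¬(¬Z ∨ ¬¬Z) ∨ ¬Z ∧ ¬Z   [double negation]
= ¬W ∧ Z ∨ ¬W ∧ ¬Z ∨ Z ∧ ¬Z ∨ ¬Z ∧ ¬Z   [De Morgan]
= ¬W ∨ Z ∧ ¬Z ∨ ¬Z ∧ ¬Z   [distribution]
= ¬W ∨ ¬Z   [distribution]
This depends on W, Z, so it is not a constant.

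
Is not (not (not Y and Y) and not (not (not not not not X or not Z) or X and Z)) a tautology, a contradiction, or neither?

not (not (not Y and Y) and not (not (not not not not X or not Z) or X and Z))
= not Y and Y or not (not not not not X or not Z) or X and Z
= not Y and Y or not (not not X or not Z) or X and Z
= not Y and Y or not X and Z or X and Z
= not Y and Y or Z
= Z
This depends on Z, so it is not a constant.

neither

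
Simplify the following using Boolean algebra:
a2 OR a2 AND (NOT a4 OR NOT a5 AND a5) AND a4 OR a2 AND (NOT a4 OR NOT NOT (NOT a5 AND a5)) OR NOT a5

a2 OR a2 AND (NOT a4 OR NOT a5 AND a5) AND a4 OR a2 AND (NOT a4 OR NOT NOT (NOT a5 AND a5)) OR NOT a5
= a2 OR a2 AND (NOT a4 OR NOT a5 AND a5) AND a4 OR a2 AND (NOT a4 OR NOT a5 AND a5) OR NOT a5   (double negation)
= a2 OR a2 AND (NOT a4 OR NOT a5 AND a5) OR NOT a5   (absorption)
= a2 OR a2 AND NOT a4 OR NOT a5   (complement / identity)
= a2 OR NOT a5   (absorption)

a2 OR NOT a5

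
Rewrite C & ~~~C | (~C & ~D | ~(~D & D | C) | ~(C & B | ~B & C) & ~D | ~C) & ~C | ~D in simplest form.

~C | ~D

C & ~~~C | (~C & ~D | ~(~D & D | C) | ~(C & B | ~B & C) & ~D | ~C) & ~C | ~D
= C & ~~~C | (~C & ~D | ~C | ~(C & B | ~B & C) & ~D | ~C) & ~C | ~D
= C & ~~~C | (~C & ~D | ~C | ~C & ~D | ~C) & ~C | ~D
= C & ~~~C | (~C & ~D | ~C) & ~C | ~D
= C & ~~~C | ~C & ~C | ~D
= C & ~C | ~C & ~C | ~D
= ~C | ~D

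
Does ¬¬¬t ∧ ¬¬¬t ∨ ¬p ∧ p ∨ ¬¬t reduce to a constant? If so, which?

¬¬¬t ∧ ¬¬¬t ∨ ¬p ∧ p ∨ ¬¬t
= ¬¬¬t ∧ ¬¬¬t ∨ ¬p ∧ p ∨ t   — double negation
= ¬¬¬t ∧ ¬¬¬t ∨ t   — complement / identity
= ¬¬¬t ∨ t   — idempotence
= ¬t ∨ t   — double negation
= True   — complement

yes, True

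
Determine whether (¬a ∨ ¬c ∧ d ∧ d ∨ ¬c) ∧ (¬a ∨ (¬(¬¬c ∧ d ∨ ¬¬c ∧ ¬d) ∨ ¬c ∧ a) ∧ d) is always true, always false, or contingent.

(¬a ∨ ¬c ∧ d ∧ d ∨ ¬c) ∧ (¬a ∨ (¬(¬¬c ∧ d ∨ ¬¬c ∧ ¬d) ∨ ¬c ∧ a) ∧ d)
= (¬a ∨ ¬c ∧ d ∨ ¬c) ∧ (¬a ∨ (¬(¬¬c ∧ d ∨ ¬¬c ∧ ¬d) ∨ ¬c ∧ a) ∧ d)
= (¬a ∨ ¬c ∧ d ∨ ¬c) ∧ (¬a ∨ (¬¬¬c ∨ ¬c ∧ a) ∧ d)
= (¬a ∨ ¬c ∧ d ∨ ¬c) ∧ (¬a ∨ (¬c ∨ ¬c ∧ a) ∧ d)
= (¬a ∨ ¬c ∧ d ∨ ¬c) ∧ (¬a ∨ ¬c ∧ d)
= ¬a ∨ ¬c ∧ d
This depends on a, c, d, so it is not a constant.

contingent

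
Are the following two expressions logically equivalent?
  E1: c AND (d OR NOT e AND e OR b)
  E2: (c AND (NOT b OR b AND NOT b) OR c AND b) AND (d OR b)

Yes

E1: c AND (d OR NOT e AND e OR b)
    = c AND (d OR b)   — complement / identity
E2: (c AND (NOT b OR b AND NOT b) OR c AND b) AND (d OR b)
    = (c AND NOT b OR c AND b) AND (d OR b)   — complement / identity
    = c AND (d OR b)   — distribution
Both reduce to c AND (d OR b), so they are equivalent.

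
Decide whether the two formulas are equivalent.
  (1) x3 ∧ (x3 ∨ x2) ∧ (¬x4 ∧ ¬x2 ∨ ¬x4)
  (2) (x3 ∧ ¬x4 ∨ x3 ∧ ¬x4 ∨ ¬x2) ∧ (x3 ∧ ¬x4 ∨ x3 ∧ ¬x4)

Yes

E1: x3 ∧ (x3 ∨ x2) ∧ (¬x4 ∧ ¬x2 ∨ ¬x4)
    = x3 ∧ (x3 ∨ x2) ∧ ¬x4
    = x3 ∧ ¬x4
E2: (x3 ∧ ¬x4 ∨ x3 ∧ ¬x4 ∨ ¬x2) ∧ (x3 ∧ ¬x4 ∨ x3 ∧ ¬x4)
    = x3 ∧ ¬x4 ∨ x3 ∧ ¬x4
    = x3 ∧ ¬x4
Both reduce to x3 ∧ ¬x4, so they are equivalent.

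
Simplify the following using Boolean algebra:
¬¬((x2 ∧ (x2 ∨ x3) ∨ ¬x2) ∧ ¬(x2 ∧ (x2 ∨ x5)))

¬x2

¬¬((x2 ∧ (x2 ∨ x3) ∨ ¬x2) ∧ ¬(x2 ∧ (x2 ∨ x5)))
= (x2 ∧ (x2 ∨ x3) ∨ ¬x2) ∧ ¬(x2 ∧ (x2 ∨ x5))   [double negation]
= (x2 ∨ ¬x2) ∧ ¬(x2 ∧ (x2 ∨ x5))   [absorption]
= ¬(x2 ∧ (x2 ∨ x5))   [complement / identity]
= ¬x2   [absorption]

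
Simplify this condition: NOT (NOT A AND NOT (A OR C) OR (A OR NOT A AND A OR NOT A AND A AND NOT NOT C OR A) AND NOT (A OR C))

A OR C

NOT (NOT A AND NOT (A OR C) OR (A OR NOT A AND A OR NOT A AND A AND NOT NOT C OR A) AND NOT (A OR C))
= NOT (NOT A AND NOT (A OR C) OR (A OR NOT A AND A OR NOT A AND A AND C OR A) AND NOT (A OR C))
= NOT (NOT A AND NOT (A OR C) OR (A OR NOT A AND A OR A) AND NOT (A OR C))
= NOT (NOT A AND NOT (A OR C) OR (A OR A) AND NOT (A OR C))
= NOT (NOT A AND NOT (A OR C) OR A AND NOT (A OR C))
= NOT NOT (A OR C)
= A OR C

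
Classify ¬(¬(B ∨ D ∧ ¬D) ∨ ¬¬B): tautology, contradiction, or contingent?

¬(¬(B ∨ D ∧ ¬D) ∨ ¬¬B)
= ¬(¬B ∨ ¬¬B)   (complement / identity)
= B ∧ ¬B   (De Morgan)
= False   (complement)

contradiction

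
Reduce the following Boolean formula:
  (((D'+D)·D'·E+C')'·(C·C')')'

D'·E+C'

(((D'+D)·D'·E+C')'·(C·C')')'
= ((D'·E+C')'·(C·C')')'   [complement / identity]
= D'·E+C'+C·C'   [De Morgan]
= D'·E+C'   [complement / identity]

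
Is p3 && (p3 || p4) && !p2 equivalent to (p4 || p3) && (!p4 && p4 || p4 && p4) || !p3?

E1: p3 && (p3 || p4) && !p2
    = p3 && !p2
E2: (p4 || p3) && (!p4 && p4 || p4 && p4) || !p3
    = (p4 || p3) && p4 || !p3
    = p4 || !p3
These differ: at p2=1, p3=0, p4=1, E1 = 0 but E2 = 1.

No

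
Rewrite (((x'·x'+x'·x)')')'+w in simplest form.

x+w

(((x'·x'+x'·x)')')'+w
= (((x')')')'+w   — distribution
= (x')'+w   — double negation
= x+w   — double negation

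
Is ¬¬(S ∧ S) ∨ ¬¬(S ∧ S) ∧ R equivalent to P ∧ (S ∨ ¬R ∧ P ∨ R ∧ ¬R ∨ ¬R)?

E1: ¬¬(S ∧ S) ∨ ¬¬(S ∧ S) ∧ R
    = ¬¬(S ∧ S)   — absorption
    = S ∧ S   — double negation
    = S   — idempotence
E2: P ∧ (S ∨ ¬R ∧ P ∨ R ∧ ¬R ∨ ¬R)
    = P ∧ (S ∨ ¬R ∧ P ∨ ¬R)   — complement / identity
    = P ∧ (S ∨ ¬R)   — absorption
These differ: at P=0, R=0, S=1, E1 = 1 but E2 = 0.

No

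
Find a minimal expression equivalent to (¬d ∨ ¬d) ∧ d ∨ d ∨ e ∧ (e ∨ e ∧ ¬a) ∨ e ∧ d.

d ∨ e

(¬d ∨ ¬d) ∧ d ∨ d ∨ e ∧ (e ∨ e ∧ ¬a) ∨ e ∧ d
= (¬d ∨ ¬d) ∧ d ∨ d ∨ e ∧ e ∨ e ∧ d
= (¬d ∨ ¬d) ∧ d ∨ d ∨ (e ∨ d) ∧ e
= ¬d ∧ d ∨ d ∨ (e ∨ d) ∧ e
= ¬d ∧ d ∨ d ∨ e
= d ∨ e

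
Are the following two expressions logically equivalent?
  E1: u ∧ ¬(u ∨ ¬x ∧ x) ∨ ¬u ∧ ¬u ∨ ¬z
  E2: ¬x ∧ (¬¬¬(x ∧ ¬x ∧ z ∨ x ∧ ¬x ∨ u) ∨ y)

No

E1: u ∧ ¬(u ∨ ¬x ∧ x) ∨ ¬u ∧ ¬u ∨ ¬z
    = u ∧ ¬u ∨ ¬u ∧ ¬u ∨ ¬z   [complement / identity]
    = ¬u ∨ ¬z   [distribution]
E2: ¬x ∧ (¬¬¬(x ∧ ¬x ∧ z ∨ x ∧ ¬x ∨ u) ∨ y)
    = ¬x ∧ (¬¬¬(x ∧ ¬x ∨ u) ∨ y)   [absorption]
    = ¬x ∧ (¬¬¬u ∨ y)   [complement / identity]
    = ¬x ∧ (¬u ∨ y)   [double negation]
These differ: at u=1, x=1, y=0, z=0, E1 = 1 but E2 = 0.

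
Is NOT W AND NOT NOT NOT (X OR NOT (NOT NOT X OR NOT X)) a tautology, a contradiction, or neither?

NOT W AND NOT NOT NOT (X OR NOT (NOT NOT X OR NOT X))
= NOT W AND NOT NOT NOT (X OR NOT X AND X)   — De Morgan
= NOT W AND NOT NOT NOT X   — complement / identity
= NOT W AND NOT X   — double negation
This depends on W, X, so it is not a constant.

neither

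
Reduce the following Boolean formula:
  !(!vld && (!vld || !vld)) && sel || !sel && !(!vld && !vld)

vld

!(!vld && (!vld || !vld)) && sel || !sel && !(!vld && !vld)
= !(!vld && !vld) && sel || !sel && !(!vld && !vld)   — idempotence
= !(!vld && !vld)   — distribution
= vld || vld   — De Morgan
= vld   — idempotence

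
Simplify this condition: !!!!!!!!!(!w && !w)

w

!!!!!!!!!(!w && !w)
= !!!!!!!(!w && !w)   [double negation]
= !!!!!!!!w   [idempotence]
= !!!!!!w   [double negation]
= !!!!w   [double negation]
= !!w   [double negation]
= w   [double negation]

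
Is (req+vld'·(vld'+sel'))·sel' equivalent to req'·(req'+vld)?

E1: (req+vld'·(vld'+sel'))·sel'
    = (req+vld')·sel'   [absorption]
E2: req'·(req'+vld)
    = req'   [absorption]
These differ: at req=0, sel=1, vld=0, E1 = 0 but E2 = 1.

No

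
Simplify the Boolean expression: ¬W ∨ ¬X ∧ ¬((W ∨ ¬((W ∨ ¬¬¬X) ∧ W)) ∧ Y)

¬W ∨ ¬X ∧ ¬((W ∨ ¬((W ∨ ¬¬¬X) ∧ W)) ∧ Y)
= ¬W ∨ ¬X ∧ ¬((W ∨ ¬((W ∨ ¬X) ∧ W)) ∧ Y)   [double negation]
= ¬W ∨ ¬X ∧ ¬((W ∨ ¬W) ∧ Y)   [absorption]
= ¬W ∨ ¬X ∧ ¬Y   [complement / identity]

¬W ∨ ¬X ∧ ¬Y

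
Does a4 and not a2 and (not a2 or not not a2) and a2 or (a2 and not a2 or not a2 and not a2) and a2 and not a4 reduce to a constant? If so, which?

a4 and not a2 and (not a2 or not not a2) and a2 or (a2 and not a2 or not a2 and not a2) and a2 and not a4
= a4 and not a2 and (not a2 or a2) and a2 or (a2 and not a2 or not a2 and not a2) and a2 and not a4   — double negation
= a4 and not a2 and a2 or (a2 and not a2 or not a2 and not a2) and a2 and not a4   — complement / identity
= a4 and not a2 and a2 or not a2 and a2 and not a4   — distribution
= not a2 and a2   — distribution
= False   — complement

yes, False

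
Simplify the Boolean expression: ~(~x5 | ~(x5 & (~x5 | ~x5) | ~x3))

~(~x5 | ~(x5 & (~x5 | ~x5) | ~x3))
= ~(~x5 | ~(x5 & ~x5 | ~x3))   [idempotence]
= ~(~x5 | ~~x3)   [complement / identity]
= x5 & ~x3   [De Morgan]

x5 & ~x3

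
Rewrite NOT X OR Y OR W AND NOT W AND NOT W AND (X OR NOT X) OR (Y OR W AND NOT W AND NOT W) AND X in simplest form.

NOT X OR Y

NOT X OR Y OR W AND NOT W AND NOT W AND (X OR NOT X) OR (Y OR W AND NOT W AND NOT W) AND X
= NOT X OR Y OR W AND NOT W AND NOT W OR (Y OR W AND NOT W AND NOT W) AND X   — complement / identity
= NOT X OR Y OR W AND NOT W AND NOT W   — absorption
= NOT X OR Y OR W AND NOT W   — idempotence
= NOT X OR Y   — complement / identity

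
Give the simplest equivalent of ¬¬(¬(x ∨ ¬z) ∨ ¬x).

¬¬(¬(x ∨ ¬z) ∨ ¬x)
= ¬((x ∨ ¬z) ∧ x)
= ¬x

¬x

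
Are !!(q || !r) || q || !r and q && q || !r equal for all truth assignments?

Yes

E1: !!(q || !r) || q || !r
    = q || !r || q || !r   (double negation)
    = q || !r   (idempotence)
E2: q && q || !r
    = q || !r   (idempotence)
Both reduce to q || !r, so they are equivalent.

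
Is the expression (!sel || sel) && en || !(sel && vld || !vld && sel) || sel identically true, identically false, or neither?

identically true

(!sel || sel) && en || !(sel && vld || !vld && sel) || sel
= (!sel || sel) && en || !sel || sel   [distribution]
= !sel || sel   [absorption]
= true   [complement]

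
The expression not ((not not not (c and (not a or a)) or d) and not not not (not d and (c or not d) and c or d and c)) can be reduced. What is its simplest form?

c

not ((not not not (c and (not a or a)) or d) and not not not (not d and (c or not d) and c or d and c))
= not ((not not not c or d) and not not not (not d and (c or not d) and c or d and c))   — complement / identity
= not ((not not not c or d) and not not not (not d and c or d and c))   — absorption
= not ((not not not c or d) and not not not c)   — distribution
= not not not not c   — absorption
= not not c   — double negation
= c   — double negation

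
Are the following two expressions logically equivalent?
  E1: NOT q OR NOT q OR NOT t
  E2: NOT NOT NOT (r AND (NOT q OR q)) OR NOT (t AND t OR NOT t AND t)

No

E1: NOT q OR NOT q OR NOT t
    = NOT q OR NOT t   [idempotence]
E2: NOT NOT NOT (r AND (NOT q OR q)) OR NOT (t AND t OR NOT t AND t)
    = NOT (r AND (NOT q OR q)) OR NOT (t AND t OR NOT t AND t)   [double negation]
    = NOT (r AND (NOT q OR q)) OR NOT t   [distribution]
    = NOT r OR NOT t   [complement / identity]
These differ: at q=1, r=0, t=1, E1 = 0 but E2 = 1.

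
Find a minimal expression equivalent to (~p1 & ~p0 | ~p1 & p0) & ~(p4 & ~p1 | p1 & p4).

(~p1 & ~p0 | ~p1 & p0) & ~(p4 & ~p1 | p1 & p4)
= (~p1 & ~p0 | ~p1 & p0) & ~p4   (distribution)
= ~p1 & ~p4   (distribution)

~p1 & ~p4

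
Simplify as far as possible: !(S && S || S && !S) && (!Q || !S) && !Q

!S && !Q

!(S && S || S && !S) && (!Q || !S) && !Q
= !(S && S || S && !S) && !Q
= !S && !Q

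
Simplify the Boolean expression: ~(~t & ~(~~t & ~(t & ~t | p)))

~(~t & ~(~~t & ~(t & ~t | p)))
= t | ~~t & ~(t & ~t | p)   (De Morgan)
= t | ~~t & ~p   (complement / identity)
= t | t & ~p   (double negation)
= t   (absorption)

t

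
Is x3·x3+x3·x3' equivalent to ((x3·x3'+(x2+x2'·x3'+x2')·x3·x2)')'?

No

E1: x3·x3+x3·x3'
    = x3
E2: ((x3·x3'+(x2+x2'·x3'+x2')·x3·x2)')'
    = ((x3·x3'+(x2+x2')·x3·x2)')'
    = x3·x3'+(x2+x2')·x3·x2
    = (x2+x2')·x3·x2
    = x3·x2
These differ: at x2=0, x3=1, E1 = 1 but E2 = 0.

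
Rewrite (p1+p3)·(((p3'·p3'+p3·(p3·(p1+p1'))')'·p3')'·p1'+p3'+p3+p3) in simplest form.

(p1+p3)·(((p3'·p3'+p3·(p3·(p1+p1'))')'·p3')'·p1'+p3'+p3+p3)
= (p1+p3)·(((p3'·p3'+p3·p3')'·p3')'·p1'+p3'+p3+p3)   (complement / identity)
= (p1+p3)·(((p3')'·p3')'·p1'+p3'+p3+p3)   (distribution)
= (p1+p3)·((p3'+p3)·p1'+p3'+p3+p3)   (De Morgan)
= (p1+p3)·(p3'+p3+p3)   (absorption)
= p1·(p3'+p3)+p3   (distribution)
= p1+p3   (complement / identity)

p1+p3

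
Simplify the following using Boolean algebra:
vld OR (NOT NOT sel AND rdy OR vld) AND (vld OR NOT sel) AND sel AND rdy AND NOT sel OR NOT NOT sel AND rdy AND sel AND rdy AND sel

vld OR sel AND rdy

vld OR (NOT NOT sel AND rdy OR vld) AND (vld OR NOT sel) AND sel AND rdy AND NOT sel OR NOT NOT sel AND rdy AND sel AND rdy AND sel
= vld OR (NOT NOT sel AND rdy OR vld) AND (vld OR NOT sel) AND sel AND rdy AND NOT sel OR sel AND rdy AND sel AND rdy AND sel   (double negation)
= vld OR (sel AND rdy OR vld) AND (vld OR NOT sel) AND sel AND rdy AND NOT sel OR sel AND rdy AND sel AND rdy AND sel   (double negation)
= vld OR (sel AND rdy AND NOT sel OR vld) AND sel AND rdy AND NOT sel OR sel AND rdy AND sel AND rdy AND sel   (distribution)
= vld OR sel AND rdy AND NOT sel OR sel AND rdy AND sel AND rdy AND sel   (absorption)
= vld OR sel AND rdy AND NOT sel OR sel AND rdy AND sel   (idempotence)
= vld OR sel AND rdy   (distribution)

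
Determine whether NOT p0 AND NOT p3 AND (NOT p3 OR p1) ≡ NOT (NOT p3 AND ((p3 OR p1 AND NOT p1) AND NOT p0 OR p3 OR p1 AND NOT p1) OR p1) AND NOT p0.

No

E1: NOT p0 AND NOT p3 AND (NOT p3 OR p1)
    = NOT p0 AND NOT p3
E2: NOT (NOT p3 AND ((p3 OR p1 AND NOT p1) AND NOT p0 OR p3 OR p1 AND NOT p1) OR p1) AND NOT p0
    = NOT (NOT p3 AND (p3 OR p1 AND NOT p1) OR p1) AND NOT p0
    = NOT (NOT p3 AND p3 OR p1) AND NOT p0
    = NOT p1 AND NOT p0
These differ: at p0=0, p1=0, p3=1, E1 = 0 but E2 = 1.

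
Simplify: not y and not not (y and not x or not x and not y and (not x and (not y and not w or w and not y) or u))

not y and not not (y and not x or not x and not y and (not x and (not y and not w or w and not y) or u))
= not y and not not (y and not x or not x and not y and (not x and not y or u))   [distribution]
= not y and not not (y and not x or not x and not y)   [absorption]
= not y and not not not x   [distribution]
= not y and not x   [double negation]

not y and not x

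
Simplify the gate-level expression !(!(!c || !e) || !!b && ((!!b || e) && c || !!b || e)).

!(!(!c || !e) || !!b && ((!!b || e) && c || !!b || e))
= !(!(!c || !e) || !!b && (!!b || e))   (absorption)
= !(!(!c || !e) || !!b)   (absorption)
= (!c || !e) && !b   (De Morgan)

(!c || !e) && !b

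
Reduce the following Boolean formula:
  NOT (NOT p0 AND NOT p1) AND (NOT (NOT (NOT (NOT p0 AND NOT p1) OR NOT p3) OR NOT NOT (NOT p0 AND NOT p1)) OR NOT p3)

p0 OR p1

NOT (NOT p0 AND NOT p1) AND (NOT (NOT (NOT (NOT p0 AND NOT p1) OR NOT p3) OR NOT NOT (NOT p0 AND NOT p1)) OR NOT p3)
= NOT (NOT p0 AND NOT p1) AND ((NOT (NOT p0 AND NOT p1) OR NOT p3) AND NOT (NOT p0 AND NOT p1) OR NOT p3)   [De Morgan]
= NOT (NOT p0 AND NOT p1) AND (NOT (NOT p0 AND NOT p1) OR NOT p3)   [absorption]
= NOT (NOT p0 AND NOT p1)   [absorption]
= p0 OR p1   [De Morgan]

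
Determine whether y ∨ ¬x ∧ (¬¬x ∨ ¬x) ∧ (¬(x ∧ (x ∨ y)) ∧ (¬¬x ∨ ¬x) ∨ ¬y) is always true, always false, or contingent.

contingent

y ∨ ¬x ∧ (¬¬x ∨ ¬x) ∧ (¬(x ∧ (x ∨ y)) ∧ (¬¬x ∨ ¬x) ∨ ¬y)
= y ∨ ¬x ∧ (¬¬x ∨ ¬x) ∧ (¬x ∧ (¬¬x ∨ ¬x) ∨ ¬y)   (absorption)
= y ∨ ¬x ∧ (¬¬x ∨ ¬x)   (absorption)
= y ∨ ¬x ∧ (x ∨ ¬x)   (double negation)
= y ∨ ¬x   (complement / identity)
This depends on x, y, so it is not a constant.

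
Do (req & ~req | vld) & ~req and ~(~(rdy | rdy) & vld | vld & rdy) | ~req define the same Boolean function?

E1: (req & ~req | vld) & ~req
    = vld & ~req   [complement / identity]
E2: ~(~(rdy | rdy) & vld | vld & rdy) | ~req
    = ~(~rdy & vld | vld & rdy) | ~req   [idempotence]
    = ~vld | ~req   [distribution]
These differ: at rdy=0, req=1, vld=0, E1 = 0 but E2 = 1.

No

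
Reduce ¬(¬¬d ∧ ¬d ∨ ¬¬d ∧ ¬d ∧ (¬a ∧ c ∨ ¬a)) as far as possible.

¬(¬¬d ∧ ¬d ∨ ¬¬d ∧ ¬d ∧ (¬a ∧ c ∨ ¬a))
= ¬(¬¬d ∧ ¬d ∨ ¬¬d ∧ ¬d ∧ ¬a)
= ¬(¬¬d ∧ ¬d)
= ¬d ∨ d
= True

True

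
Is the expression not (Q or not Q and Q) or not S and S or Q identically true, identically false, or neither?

identically true

not (Q or not Q and Q) or not S and S or Q
= not Q or not S and S or Q   — complement / identity
= not Q or Q   — complement / identity
= True   — complement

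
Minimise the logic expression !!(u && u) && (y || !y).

!!(u && u) && (y || !y)
= u && u && (y || !y)   (double negation)
= u && (y || !y)   (idempotence)
= u   (complement / identity)

u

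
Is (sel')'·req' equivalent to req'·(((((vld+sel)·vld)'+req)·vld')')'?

E1: (sel')'·req'
    = sel·req'
E2: req'·(((((vld+sel)·vld)'+req)·vld')')'
    = req'·(((vld'+req)·vld')')'
    = req'·((vld')')'
    = req'·vld'
These differ: at req=0, sel=0, vld=0, E1 = 0 but E2 = 1.

No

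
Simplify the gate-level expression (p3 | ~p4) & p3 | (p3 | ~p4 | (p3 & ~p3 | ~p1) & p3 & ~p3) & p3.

(p3 | ~p4) & p3 | (p3 | ~p4 | (p3 & ~p3 | ~p1) & p3 & ~p3) & p3
= (p3 | ~p4) & p3 | (p3 | ~p4 | p3 & ~p3) & p3   — absorption
= (p3 | ~p4) & p3 | (p3 | ~p4) & p3   — complement / identity
= (p3 | ~p4) & p3   — idempotence
= p3   — absorption

p3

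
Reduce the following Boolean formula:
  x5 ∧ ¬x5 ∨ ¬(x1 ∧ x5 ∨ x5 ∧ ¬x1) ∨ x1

¬x5 ∨ x1

x5 ∧ ¬x5 ∨ ¬(x1 ∧ x5 ∨ x5 ∧ ¬x1) ∨ x1
= ¬(x1 ∧ x5 ∨ x5 ∧ ¬x1) ∨ x1   (complement / identity)
= ¬x5 ∨ x1   (distribution)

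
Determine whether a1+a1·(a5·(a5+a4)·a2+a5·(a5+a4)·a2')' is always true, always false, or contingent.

a1+a1·(a5·(a5+a4)·a2+a5·(a5+a4)·a2')'
= a1+a1·(a5·(a5+a4))'   — distribution
= a1+a1·a5'   — absorption
= a1   — absorption
This depends on a1, so it is not a constant.

contingent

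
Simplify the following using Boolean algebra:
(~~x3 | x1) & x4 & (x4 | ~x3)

(~~x3 | x1) & x4 & (x4 | ~x3)
= (~~x3 | x1) & x4   (absorption)
= (x3 | x1) & x4   (double negation)

(x3 | x1) & x4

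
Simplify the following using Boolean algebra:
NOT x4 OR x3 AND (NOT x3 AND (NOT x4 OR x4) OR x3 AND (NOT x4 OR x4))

NOT x4 OR x3 AND (NOT x3 AND (NOT x4 OR x4) OR x3 AND (NOT x4 OR x4))
= NOT x4 OR x3 AND (NOT x4 OR x4)
= NOT x4 OR x3

NOT x4 OR x3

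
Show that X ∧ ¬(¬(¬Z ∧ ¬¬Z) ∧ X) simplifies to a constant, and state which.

X ∧ ¬(¬(¬Z ∧ ¬¬Z) ∧ X)
= X ∧ ¬((Z ∨ ¬Z) ∧ X)
= X ∧ ¬X
= False

False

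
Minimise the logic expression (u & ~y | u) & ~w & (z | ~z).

u & ~w

(u & ~y | u) & ~w & (z | ~z)
= (u & ~y | u) & ~w   (complement / identity)
= u & ~w   (absorption)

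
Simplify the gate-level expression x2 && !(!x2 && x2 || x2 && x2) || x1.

x1

x2 && !(!x2 && x2 || x2 && x2) || x1
= x2 && !x2 || x1   — distribution
= x1   — complement / identity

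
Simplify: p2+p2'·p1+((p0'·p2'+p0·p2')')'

1

p2+p2'·p1+((p0'·p2'+p0·p2')')'
= p2+p2'·p1+p0'·p2'+p0·p2'   — double negation
= p2+p2'·p1+p2'   — distribution
= p2+p2'   — absorption
= 1   — complement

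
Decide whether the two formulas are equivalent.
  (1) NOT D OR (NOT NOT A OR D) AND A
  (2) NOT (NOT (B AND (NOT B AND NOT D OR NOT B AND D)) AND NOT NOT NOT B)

E1: NOT D OR (NOT NOT A OR D) AND A
    = NOT D OR (A OR D) AND A
    = NOT D OR A
E2: NOT (NOT (B AND (NOT B AND NOT D OR NOT B AND D)) AND NOT NOT NOT B)
    = B AND (NOT B AND NOT D OR NOT B AND D) OR NOT NOT B
    = B AND NOT B OR NOT NOT B
    = NOT NOT B
    = B
These differ: at A=0, B=0, D=0, E1 = 1 but E2 = 0.

No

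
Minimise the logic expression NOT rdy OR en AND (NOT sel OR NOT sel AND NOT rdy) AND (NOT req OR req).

NOT rdy OR en AND (NOT sel OR NOT sel AND NOT rdy) AND (NOT req OR req)
= NOT rdy OR en AND NOT sel AND (NOT req OR req)   (absorption)
= NOT rdy OR en AND NOT sel   (complement / identity)

NOT rdy OR en AND NOT sel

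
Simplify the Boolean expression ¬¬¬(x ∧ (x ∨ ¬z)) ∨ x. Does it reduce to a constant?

¬¬¬(x ∧ (x ∨ ¬z)) ∨ x
= ¬(x ∧ (x ∨ ¬z)) ∨ x   — double negation
= ¬x ∨ x   — absorption
= True   — complement

True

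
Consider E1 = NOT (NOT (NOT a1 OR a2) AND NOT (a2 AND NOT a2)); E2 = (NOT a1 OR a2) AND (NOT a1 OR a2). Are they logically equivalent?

Yes

E1: NOT (NOT (NOT a1 OR a2) AND NOT (a2 AND NOT a2))
    = NOT a1 OR a2 OR a2 AND NOT a2   [De Morgan]
    = NOT a1 OR a2   [complement / identity]
E2: (NOT a1 OR a2) AND (NOT a1 OR a2)
    = NOT a1 OR a2   [idempotence]
Both reduce to NOT a1 OR a2, so they are equivalent.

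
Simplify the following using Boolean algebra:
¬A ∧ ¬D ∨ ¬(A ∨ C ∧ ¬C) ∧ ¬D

¬A ∧ ¬D

¬A ∧ ¬D ∨ ¬(A ∨ C ∧ ¬C) ∧ ¬D
= ¬A ∧ ¬D ∨ ¬A ∧ ¬D   [complement / identity]
= ¬A ∧ ¬D   [idempotence]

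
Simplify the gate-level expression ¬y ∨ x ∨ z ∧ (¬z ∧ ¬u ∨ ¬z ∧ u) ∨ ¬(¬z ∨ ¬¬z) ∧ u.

¬y ∨ x ∨ z ∧ (¬z ∧ ¬u ∨ ¬z ∧ u) ∨ ¬(¬z ∨ ¬¬z) ∧ u
= ¬y ∨ x ∨ z ∧ ¬z ∨ ¬(¬z ∨ ¬¬z) ∧ u   [distribution]
= ¬y ∨ x ∨ z ∧ ¬z ∨ z ∧ ¬z ∧ u   [De Morgan]
= ¬y ∨ x ∨ z ∧ ¬z   [absorption]
= ¬y ∨ x   [complement / identity]

¬y ∨ x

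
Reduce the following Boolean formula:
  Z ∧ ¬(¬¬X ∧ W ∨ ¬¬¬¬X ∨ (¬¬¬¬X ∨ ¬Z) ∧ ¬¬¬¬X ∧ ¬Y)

Z ∧ ¬X

Z ∧ ¬(¬¬X ∧ W ∨ ¬¬¬¬X ∨ (¬¬¬¬X ∨ ¬Z) ∧ ¬¬¬¬X ∧ ¬Y)
= Z ∧ ¬(¬¬X ∧ W ∨ ¬¬¬¬X ∨ ¬¬¬¬X ∧ ¬Y)
= Z ∧ ¬(¬¬X ∧ W ∨ ¬¬¬¬X)
= Z ∧ ¬(¬¬X ∧ W ∨ ¬¬X)
= Z ∧ ¬¬¬X
= Z ∧ ¬X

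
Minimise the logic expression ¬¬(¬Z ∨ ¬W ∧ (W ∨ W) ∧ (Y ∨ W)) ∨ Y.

¬Z ∨ Y

¬¬(¬Z ∨ ¬W ∧ (W ∨ W) ∧ (Y ∨ W)) ∨ Y
= ¬¬(¬Z ∨ ¬W ∧ (W ∨ W ∧ Y)) ∨ Y
= ¬¬(¬Z ∨ ¬W ∧ W) ∨ Y
= ¬¬¬Z ∨ Y
= ¬Z ∨ Y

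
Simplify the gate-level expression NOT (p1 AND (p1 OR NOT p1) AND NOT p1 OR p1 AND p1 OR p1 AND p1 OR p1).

NOT p1

NOT (p1 AND (p1 OR NOT p1) AND NOT p1 OR p1 AND p1 OR p1 AND p1 OR p1)
= NOT (p1 AND NOT p1 OR p1 AND p1 OR p1 AND p1 OR p1)   (complement / identity)
= NOT (p1 AND NOT p1 OR (p1 OR p1) AND p1 OR p1)   (distribution)
= NOT (p1 AND NOT p1 OR p1 AND p1 OR p1)   (idempotence)
= NOT (p1 OR p1)   (distribution)
= NOT p1   (idempotence)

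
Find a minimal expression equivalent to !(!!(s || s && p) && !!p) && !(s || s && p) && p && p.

!(!!(s || s && p) && !!p) && !(s || s && p) && p && p
= (!(s || s && p) || !p) && !(s || s && p) && p && p   (De Morgan)
= !(s || s && p) && p && p   (absorption)
= !(s || s && p) && p   (idempotence)
= !s && p   (absorption)

!s && p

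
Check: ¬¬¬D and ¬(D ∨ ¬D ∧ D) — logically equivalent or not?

Yes

E1: ¬¬¬D
    = ¬D
E2: ¬(D ∨ ¬D ∧ D)
    = ¬D
Both reduce to ¬D, so they are equivalent.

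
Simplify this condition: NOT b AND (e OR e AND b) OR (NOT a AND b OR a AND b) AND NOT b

NOT b AND e

NOT b AND (e OR e AND b) OR (NOT a AND b OR a AND b) AND NOT b
= NOT b AND e OR (NOT a AND b OR a AND b) AND NOT b
= NOT b AND e OR b AND NOT b
= NOT b AND e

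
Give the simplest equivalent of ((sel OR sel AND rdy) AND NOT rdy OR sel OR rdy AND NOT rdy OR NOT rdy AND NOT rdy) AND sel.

sel

((sel OR sel AND rdy) AND NOT rdy OR sel OR rdy AND NOT rdy OR NOT rdy AND NOT rdy) AND sel
= (sel AND NOT rdy OR sel OR rdy AND NOT rdy OR NOT rdy AND NOT rdy) AND sel   (absorption)
= (sel OR rdy AND NOT rdy OR NOT rdy AND NOT rdy) AND sel   (absorption)
= (sel OR NOT rdy) AND sel   (distribution)
= sel   (absorption)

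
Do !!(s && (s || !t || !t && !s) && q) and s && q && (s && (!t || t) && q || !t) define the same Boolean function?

Yes

E1: !!(s && (s || !t || !t && !s) && q)
    = !!(s && (s || !t) && q)   — absorption
    = !!(s && q)   — absorption
    = s && q   — double negation
E2: s && q && (s && (!t || t) && q || !t)
    = s && q && (s && q || !t)   — complement / identity
    = s && q   — absorption
Both reduce to s && q, so they are equivalent.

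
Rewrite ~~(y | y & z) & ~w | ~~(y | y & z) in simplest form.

~~(y | y & z) & ~w | ~~(y | y & z)
= ~~(y | y & z)   [absorption]
= y | y & z   [double negation]
= y   [absorption]

y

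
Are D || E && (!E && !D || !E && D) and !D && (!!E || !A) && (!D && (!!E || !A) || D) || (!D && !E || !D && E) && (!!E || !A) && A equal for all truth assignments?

No

E1: D || E && (!E && !D || !E && D)
    = D || E && !E   — distribution
    = D   — complement / identity
E2: !D && (!!E || !A) && (!D && (!!E || !A) || D) || (!D && !E || !D && E) && (!!E || !A) && A
    = !D && (!!E || !A) || (!D && !E || !D && E) && (!!E || !A) && A   — absorption
    = !D && (!!E || !A) || !D && (!!E || !A) && A   — distribution
    = !D && (!!E || !A)   — absorption
    = !D && (E || !A)   — double negation
These differ: at A=0, D=1, E=1, E1 = 1 but E2 = 0.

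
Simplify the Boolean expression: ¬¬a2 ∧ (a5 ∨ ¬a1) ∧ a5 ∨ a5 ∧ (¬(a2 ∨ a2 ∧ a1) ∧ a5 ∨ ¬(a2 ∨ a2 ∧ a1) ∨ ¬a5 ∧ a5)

¬¬a2 ∧ (a5 ∨ ¬a1) ∧ a5 ∨ a5 ∧ (¬(a2 ∨ a2 ∧ a1) ∧ a5 ∨ ¬(a2 ∨ a2 ∧ a1) ∨ ¬a5 ∧ a5)
= ¬¬a2 ∧ (a5 ∨ ¬a1) ∧ a5 ∨ a5 ∧ (¬(a2 ∨ a2 ∧ a1) ∨ ¬a5 ∧ a5)   (absorption)
= ¬¬a2 ∧ (a5 ∨ ¬a1) ∧ a5 ∨ a5 ∧ ¬(a2 ∨ a2 ∧ a1)   (complement / identity)
= a2 ∧ (a5 ∨ ¬a1) ∧ a5 ∨ a5 ∧ ¬(a2 ∨ a2 ∧ a1)   (double negation)
= a2 ∧ a5 ∨ a5 ∧ ¬(a2 ∨ a2 ∧ a1)   (absorption)
= a2 ∧ a5 ∨ a5 ∧ ¬a2   (absorption)
= a5   (distribution)

a5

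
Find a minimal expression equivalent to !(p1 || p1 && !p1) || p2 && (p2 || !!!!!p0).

!p1 || p2

!(p1 || p1 && !p1) || p2 && (p2 || !!!!!p0)
= !(p1 || p1 && !p1) || p2 && (p2 || !!!p0)   [double negation]
= !p1 || p2 && (p2 || !!!p0)   [complement / identity]
= !p1 || p2 && (p2 || !p0)   [double negation]
= !p1 || p2   [absorption]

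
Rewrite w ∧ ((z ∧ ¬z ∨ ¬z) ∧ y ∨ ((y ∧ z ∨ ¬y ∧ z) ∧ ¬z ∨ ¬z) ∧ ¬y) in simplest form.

w ∧ ¬z

w ∧ ((z ∧ ¬z ∨ ¬z) ∧ y ∨ ((y ∧ z ∨ ¬y ∧ z) ∧ ¬z ∨ ¬z) ∧ ¬y)
= w ∧ ((z ∧ ¬z ∨ ¬z) ∧ y ∨ (z ∧ ¬z ∨ ¬z) ∧ ¬y)   — distribution
= w ∧ (z ∧ ¬z ∨ ¬z)   — distribution
= w ∧ ¬z   — complement / identity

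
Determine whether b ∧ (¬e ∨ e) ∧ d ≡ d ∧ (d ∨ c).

E1: b ∧ (¬e ∨ e) ∧ d
    = b ∧ d
E2: d ∧ (d ∨ c)
    = d
These differ: at b=0, c=1, d=1, e=0, E1 = 0 but E2 = 1.

No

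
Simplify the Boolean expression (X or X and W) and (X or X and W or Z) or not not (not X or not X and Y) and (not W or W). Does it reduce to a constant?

True

(X or X and W) and (X or X and W or Z) or not not (not X or not X and Y) and (not W or W)
= X or X and W or not not (not X or not X and Y) and (not W or W)   [absorption]
= X or not not (not X or not X and Y) and (not W or W)   [absorption]
= X or not not not X and (not W or W)   [absorption]
= X or not not not X   [complement / identity]
= X or not X   [double negation]
= True   [complement]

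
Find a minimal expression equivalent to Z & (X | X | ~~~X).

Z

Z & (X | X | ~~~X)
= Z & (X | X | ~X)   (double negation)
= Z & (X | ~X)   (idempotence)
= Z   (complement / identity)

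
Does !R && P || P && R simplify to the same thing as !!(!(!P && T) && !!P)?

Yes

E1: !R && P || P && R
    = P   — distribution
E2: !!(!(!P && T) && !!P)
    = !(!P && T || !P)   — De Morgan
    = !!P   — absorption
    = P   — double negation
Both reduce to P, so they are equivalent.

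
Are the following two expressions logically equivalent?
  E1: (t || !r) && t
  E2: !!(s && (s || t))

No

E1: (t || !r) && t
    = t   — absorption
E2: !!(s && (s || t))
    = !!s   — absorption
    = s   — double negation
These differ: at r=0, s=1, t=0, E1 = 0 but E2 = 1.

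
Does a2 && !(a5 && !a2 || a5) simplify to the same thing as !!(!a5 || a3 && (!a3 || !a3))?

E1: a2 && !(a5 && !a2 || a5)
    = a2 && !a5   [absorption]
E2: !!(!a5 || a3 && (!a3 || !a3))
    = !!(!a5 || a3 && !a3)   [idempotence]
    = !!!a5   [complement / identity]
    = !a5   [double negation]
These differ: at a2=0, a3=0, a5=0, E1 = 0 but E2 = 1.

No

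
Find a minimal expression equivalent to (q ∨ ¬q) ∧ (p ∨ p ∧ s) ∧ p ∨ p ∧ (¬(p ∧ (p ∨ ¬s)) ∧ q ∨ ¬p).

p

(q ∨ ¬q) ∧ (p ∨ p ∧ s) ∧ p ∨ p ∧ (¬(p ∧ (p ∨ ¬s)) ∧ q ∨ ¬p)
= (q ∨ ¬q) ∧ p ∧ p ∨ p ∧ (¬(p ∧ (p ∨ ¬s)) ∧ q ∨ ¬p)
= (q ∨ ¬q) ∧ p ∧ p ∨ p ∧ (¬p ∧ q ∨ ¬p)
= (q ∨ ¬q) ∧ p ∧ p ∨ p ∧ ¬p
= p ∧ p ∨ p ∧ ¬p
= p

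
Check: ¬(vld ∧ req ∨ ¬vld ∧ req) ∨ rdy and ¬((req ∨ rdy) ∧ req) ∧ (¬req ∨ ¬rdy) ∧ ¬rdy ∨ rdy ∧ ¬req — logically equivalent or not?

E1: ¬(vld ∧ req ∨ ¬vld ∧ req) ∨ rdy
    = ¬req ∨ rdy   — distribution
E2: ¬((req ∨ rdy) ∧ req) ∧ (¬req ∨ ¬rdy) ∧ ¬rdy ∨ rdy ∧ ¬req
    = ¬req ∧ (¬req ∨ ¬rdy) ∧ ¬rdy ∨ rdy ∧ ¬req   — absorption
    = ¬req ∧ ¬rdy ∨ rdy ∧ ¬req   — absorption
    = ¬req   — distribution
These differ: at rdy=1, req=1, vld=0, E1 = 1 but E2 = 0.

No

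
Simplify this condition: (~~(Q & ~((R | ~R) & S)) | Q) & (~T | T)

(~~(Q & ~((R | ~R) & S)) | Q) & (~T | T)
= (Q & ~((R | ~R) & S) | Q) & (~T | T)   [double negation]
= (Q & ~S | Q) & (~T | T)   [complement / identity]
= Q & (~T | T)   [absorption]
= Q   [complement / identity]

Q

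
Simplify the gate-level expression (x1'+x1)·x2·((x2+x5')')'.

(x1'+x1)·x2·((x2+x5')')'
= (x1'+x1)·x2·(x2+x5')   (double negation)
= x2·(x2+x5')   (complement / identity)
= x2   (absorption)

x2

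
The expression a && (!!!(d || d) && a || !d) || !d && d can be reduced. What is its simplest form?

a && (!!!(d || d) && a || !d) || !d && d
= a && (!(d || d) && a || !d) || !d && d
= a && (!d && a || !d) || !d && d
= a && !d || !d && d
= a && !d

a && !d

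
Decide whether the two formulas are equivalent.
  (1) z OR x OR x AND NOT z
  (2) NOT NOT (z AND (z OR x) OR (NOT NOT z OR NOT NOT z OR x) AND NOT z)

E1: z OR x OR x AND NOT z
    = z OR x
E2: NOT NOT (z AND (z OR x) OR (NOT NOT z OR NOT NOT z OR x) AND NOT z)
    = NOT NOT (z AND (z OR x) OR (NOT NOT z OR x) AND NOT z)
    = NOT NOT (z AND (z OR x) OR (z OR x) AND NOT z)
    = NOT NOT (z OR x)
    = z OR x
Both reduce to z OR x, so they are equivalent.

Yes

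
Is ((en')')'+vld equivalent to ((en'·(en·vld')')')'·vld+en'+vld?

Yes

E1: ((en')')'+vld
    = en'+vld   [double negation]
E2: ((en'·(en·vld')')')'·vld+en'+vld
    = (en+en·vld')'·vld+en'+vld   [De Morgan]
    = en'·vld+en'+vld   [absorption]
    = en'+vld   [absorption]
Both reduce to en'+vld, so they are equivalent.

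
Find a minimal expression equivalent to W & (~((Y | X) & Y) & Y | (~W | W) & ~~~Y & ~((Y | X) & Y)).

W & (~((Y | X) & Y) & Y | (~W | W) & ~~~Y & ~((Y | X) & Y))
= W & (~((Y | X) & Y) & Y | ~~~Y & ~((Y | X) & Y))
= W & (~((Y | X) & Y) & Y | ~Y & ~((Y | X) & Y))
= W & ~((Y | X) & Y)
= W & ~Y

W & ~Y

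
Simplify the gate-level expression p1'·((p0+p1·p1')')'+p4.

p1'·((p0+p1·p1')')'+p4
= p1'·(p0')'+p4   — complement / identity
= p1'·p0+p4   — double negation

p1'·p0+p4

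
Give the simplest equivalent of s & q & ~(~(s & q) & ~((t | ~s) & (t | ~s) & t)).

s & q

s & q & ~(~(s & q) & ~((t | ~s) & (t | ~s) & t))
= s & q & (s & q | (t | ~s) & (t | ~s) & t)   [De Morgan]
= s & q & (s & q | (t | ~s) & t)   [absorption]
= s & q & (s & q | t)   [absorption]
= s & q   [absorption]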